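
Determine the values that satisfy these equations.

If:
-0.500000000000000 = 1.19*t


Then:
t = -0.42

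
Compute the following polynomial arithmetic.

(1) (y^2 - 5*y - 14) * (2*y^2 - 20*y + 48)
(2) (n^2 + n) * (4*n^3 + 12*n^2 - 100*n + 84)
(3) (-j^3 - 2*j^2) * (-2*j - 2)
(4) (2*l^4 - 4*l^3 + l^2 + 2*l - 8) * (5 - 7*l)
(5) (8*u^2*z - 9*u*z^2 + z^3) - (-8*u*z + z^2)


(1) = 2*y^4 - 30*y^3 + 120*y^2 + 40*y - 672
(2) = 4*n^5 + 16*n^4 - 88*n^3 - 16*n^2 + 84*n
(3) = 2*j^4 + 6*j^3 + 4*j^2
(4) = -14*l^5 + 38*l^4 - 27*l^3 - 9*l^2 + 66*l - 40
(5) = 8*u^2*z - 9*u*z^2 + 8*u*z + z^3 - z^2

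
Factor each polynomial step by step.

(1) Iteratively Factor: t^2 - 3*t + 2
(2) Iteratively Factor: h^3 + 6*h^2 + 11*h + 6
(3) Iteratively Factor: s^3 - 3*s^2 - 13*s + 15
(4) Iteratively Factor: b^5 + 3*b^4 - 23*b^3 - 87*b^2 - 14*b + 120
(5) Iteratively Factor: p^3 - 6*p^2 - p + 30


(1) = (t - 2)*(t - 1)
(2) = (h + 3)*(h^2 + 3*h + 2) = (h + 1)*(h + 3)*(h + 2)
(3) = (s + 3)*(s^2 - 6*s + 5) = (s - 1)*(s + 3)*(s - 5)
(4) = (b - 1)*(b^4 + 4*b^3 - 19*b^2 - 106*b - 120) = (b - 1)*(b + 2)*(b^3 + 2*b^2 - 23*b - 60) = (b - 1)*(b + 2)*(b + 4)*(b^2 - 2*b - 15) = (b - 5)*(b - 1)*(b + 2)*(b + 4)*(b + 3)
(5) = (p - 3)*(p^2 - 3*p - 10) = (p - 3)*(p + 2)*(p - 5)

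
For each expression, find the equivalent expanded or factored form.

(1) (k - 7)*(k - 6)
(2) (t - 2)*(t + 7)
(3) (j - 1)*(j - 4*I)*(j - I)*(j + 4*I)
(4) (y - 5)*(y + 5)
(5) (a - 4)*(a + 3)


(1) = k^2 - 13*k + 42
(2) = t^2 + 5*t - 14
(3) = j^4 - j^3 - I*j^3 + 16*j^2 + I*j^2 - 16*j - 16*I*j + 16*I
(4) = y^2 - 25
(5) = a^2 - a - 12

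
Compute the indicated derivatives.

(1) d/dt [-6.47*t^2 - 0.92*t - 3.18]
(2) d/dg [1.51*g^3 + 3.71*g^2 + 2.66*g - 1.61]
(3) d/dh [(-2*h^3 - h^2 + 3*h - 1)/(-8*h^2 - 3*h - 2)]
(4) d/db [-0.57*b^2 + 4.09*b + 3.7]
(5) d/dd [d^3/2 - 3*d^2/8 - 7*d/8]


(1) = -12.94*t - 0.92
(2) = 4.53*g^2 + 7.42*g + 2.66
(3) = (16*h^4 + 12*h^3 + 39*h^2 - 12*h - 9)/(64*h^4 + 48*h^3 + 41*h^2 + 12*h + 4)
(4) = 4.09 - 1.14*b
(5) = 3*d^2/2 - 3*d/4 - 7/8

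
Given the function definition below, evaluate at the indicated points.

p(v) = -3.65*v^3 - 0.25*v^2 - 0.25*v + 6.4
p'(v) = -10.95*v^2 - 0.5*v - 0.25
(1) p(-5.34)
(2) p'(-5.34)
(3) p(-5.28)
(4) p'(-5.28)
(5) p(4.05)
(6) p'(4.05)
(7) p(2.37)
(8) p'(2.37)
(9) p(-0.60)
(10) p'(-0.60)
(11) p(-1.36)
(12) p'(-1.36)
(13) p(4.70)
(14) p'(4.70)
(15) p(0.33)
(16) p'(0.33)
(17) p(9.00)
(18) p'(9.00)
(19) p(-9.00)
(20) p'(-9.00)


(1) = 556.40
(2) = -309.83
(3) = 538.02
(4) = -302.88
(5) = -241.18
(6) = -181.88
(7) = -44.19
(8) = -62.94
(9) = 7.25
(10) = -3.89
(11) = 15.46
(12) = -19.82
(13) = -379.25
(14) = -244.49
(15) = 6.16
(16) = -1.61
(17) = -2676.95
(18) = -891.70
(19) = 2649.25
(20) = -882.70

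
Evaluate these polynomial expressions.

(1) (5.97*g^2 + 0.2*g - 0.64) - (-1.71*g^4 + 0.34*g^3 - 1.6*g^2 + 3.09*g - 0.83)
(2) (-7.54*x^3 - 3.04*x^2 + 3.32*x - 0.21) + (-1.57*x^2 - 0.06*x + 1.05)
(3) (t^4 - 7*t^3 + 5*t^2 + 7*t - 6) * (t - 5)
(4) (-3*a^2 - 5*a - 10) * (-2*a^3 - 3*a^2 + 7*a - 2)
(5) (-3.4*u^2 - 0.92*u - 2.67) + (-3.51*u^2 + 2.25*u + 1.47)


(1) = 1.71*g^4 - 0.34*g^3 + 7.57*g^2 - 2.89*g + 0.19
(2) = -7.54*x^3 - 4.61*x^2 + 3.26*x + 0.84
(3) = t^5 - 12*t^4 + 40*t^3 - 18*t^2 - 41*t + 30
(4) = 6*a^5 + 19*a^4 + 14*a^3 + a^2 - 60*a + 20
(5) = -6.91*u^2 + 1.33*u - 1.2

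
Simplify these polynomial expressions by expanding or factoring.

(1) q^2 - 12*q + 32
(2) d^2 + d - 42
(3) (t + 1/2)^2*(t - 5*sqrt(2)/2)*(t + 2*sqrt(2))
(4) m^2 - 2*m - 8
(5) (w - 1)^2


(1) = (q - 8)*(q - 4)
(2) = (d - 6)*(d + 7)
(3) = t^4 - sqrt(2)*t^3/2 + t^3 - 39*t^2/4 - sqrt(2)*t^2/2 - 10*t - sqrt(2)*t/8 - 5/2
(4) = (m - 4)*(m + 2)
(5) = w^2 - 2*w + 1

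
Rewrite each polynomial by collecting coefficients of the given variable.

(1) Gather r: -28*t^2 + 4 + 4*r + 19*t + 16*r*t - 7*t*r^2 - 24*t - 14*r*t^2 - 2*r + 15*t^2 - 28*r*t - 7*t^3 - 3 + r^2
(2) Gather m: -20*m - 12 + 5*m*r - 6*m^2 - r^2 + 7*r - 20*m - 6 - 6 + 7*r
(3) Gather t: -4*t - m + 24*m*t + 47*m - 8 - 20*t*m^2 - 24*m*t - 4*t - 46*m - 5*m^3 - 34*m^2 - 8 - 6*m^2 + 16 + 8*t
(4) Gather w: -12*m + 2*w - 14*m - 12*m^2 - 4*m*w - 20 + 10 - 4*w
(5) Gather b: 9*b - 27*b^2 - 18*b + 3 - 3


(1) = r^2*(1 - 7*t) + r*(-14*t^2 - 12*t + 2) - 7*t^3 - 13*t^2 - 5*t + 1
(2) = -6*m^2 + m*(5*r - 40) - r^2 + 14*r - 24
(3) = -5*m^3 - 20*m^2*t - 40*m^2
(4) = -12*m^2 - 26*m + w*(-4*m - 2) - 10
(5) = -27*b^2 - 9*b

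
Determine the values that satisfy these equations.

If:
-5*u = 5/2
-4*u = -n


Then:
n = -2
u = -1/2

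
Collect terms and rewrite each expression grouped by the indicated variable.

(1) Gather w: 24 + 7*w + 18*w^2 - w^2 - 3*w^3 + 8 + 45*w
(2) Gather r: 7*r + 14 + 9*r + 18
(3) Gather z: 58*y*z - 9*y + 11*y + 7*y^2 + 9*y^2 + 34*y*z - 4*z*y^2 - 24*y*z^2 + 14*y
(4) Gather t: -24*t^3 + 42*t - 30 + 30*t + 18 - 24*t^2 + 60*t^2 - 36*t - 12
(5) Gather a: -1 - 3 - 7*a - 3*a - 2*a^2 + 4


(1) = -3*w^3 + 17*w^2 + 52*w + 32
(2) = 16*r + 32
(3) = 16*y^2 - 24*y*z^2 + 16*y + z*(-4*y^2 + 92*y)
(4) = -24*t^3 + 36*t^2 + 36*t - 24
(5) = -2*a^2 - 10*a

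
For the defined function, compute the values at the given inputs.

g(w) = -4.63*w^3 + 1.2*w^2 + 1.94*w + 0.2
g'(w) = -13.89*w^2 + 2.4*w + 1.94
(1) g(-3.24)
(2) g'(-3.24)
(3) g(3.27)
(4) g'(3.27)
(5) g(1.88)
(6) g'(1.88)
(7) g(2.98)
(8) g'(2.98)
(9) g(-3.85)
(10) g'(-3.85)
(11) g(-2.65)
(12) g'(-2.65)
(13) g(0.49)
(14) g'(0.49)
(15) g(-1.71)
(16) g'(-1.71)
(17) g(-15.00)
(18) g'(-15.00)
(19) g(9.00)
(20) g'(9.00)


(1) = 163.99
(2) = -151.65
(3) = -142.52
(4) = -138.74
(5) = -22.68
(6) = -42.64
(7) = -105.89
(8) = -114.26
(9) = 274.74
(10) = -213.18
(11) = 89.65
(12) = -101.96
(13) = 0.89
(14) = -0.22
(15) = 23.54
(16) = -42.78
(17) = 15867.35
(18) = -3159.31
(19) = -3260.41
(20) = -1101.55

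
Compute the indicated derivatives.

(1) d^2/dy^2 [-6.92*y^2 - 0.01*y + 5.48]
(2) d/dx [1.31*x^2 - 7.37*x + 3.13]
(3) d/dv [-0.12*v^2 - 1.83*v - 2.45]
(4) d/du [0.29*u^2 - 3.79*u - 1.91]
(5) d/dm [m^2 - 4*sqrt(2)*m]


(1) = -13.8400000000000
(2) = 2.62*x - 7.37
(3) = -0.24*v - 1.83
(4) = 0.58*u - 3.79
(5) = 2*m - 4*sqrt(2)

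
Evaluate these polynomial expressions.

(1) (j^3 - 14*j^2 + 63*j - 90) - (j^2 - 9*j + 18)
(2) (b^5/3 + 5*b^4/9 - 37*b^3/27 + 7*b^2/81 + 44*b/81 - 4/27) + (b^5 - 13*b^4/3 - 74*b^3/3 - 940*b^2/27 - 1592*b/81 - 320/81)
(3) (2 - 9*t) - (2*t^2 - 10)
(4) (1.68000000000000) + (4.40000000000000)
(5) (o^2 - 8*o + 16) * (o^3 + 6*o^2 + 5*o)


(1) = j^3 - 15*j^2 + 72*j - 108
(2) = 4*b^5/3 - 34*b^4/9 - 703*b^3/27 - 2813*b^2/81 - 172*b/9 - 332/81
(3) = -2*t^2 - 9*t + 12
(4) = 6.08000000000000
(5) = o^5 - 2*o^4 - 27*o^3 + 56*o^2 + 80*o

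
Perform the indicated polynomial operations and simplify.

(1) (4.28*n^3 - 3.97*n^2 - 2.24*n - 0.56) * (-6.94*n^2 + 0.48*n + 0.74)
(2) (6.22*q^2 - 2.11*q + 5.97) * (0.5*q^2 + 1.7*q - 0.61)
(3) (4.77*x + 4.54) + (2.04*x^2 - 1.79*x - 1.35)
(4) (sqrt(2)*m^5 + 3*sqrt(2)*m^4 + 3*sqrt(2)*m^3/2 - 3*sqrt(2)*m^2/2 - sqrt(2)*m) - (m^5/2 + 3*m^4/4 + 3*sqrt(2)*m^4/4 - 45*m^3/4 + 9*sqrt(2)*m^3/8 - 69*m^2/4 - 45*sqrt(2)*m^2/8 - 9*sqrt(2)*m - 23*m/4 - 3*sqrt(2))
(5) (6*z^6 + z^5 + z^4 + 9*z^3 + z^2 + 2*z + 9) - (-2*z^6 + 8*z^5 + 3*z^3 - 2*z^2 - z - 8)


(1) = -29.7032*n^5 + 29.6062*n^4 + 16.8072*n^3 - 0.1266*n^2 - 1.9264*n - 0.4144
(2) = 3.11*q^4 + 9.519*q^3 - 4.3962*q^2 + 11.4361*q - 3.6417
(3) = 2.04*x^2 + 2.98*x + 3.19
(4) = -m^5/2 + sqrt(2)*m^5 - 3*m^4/4 + 9*sqrt(2)*m^4/4 + 3*sqrt(2)*m^3/8 + 45*m^3/4 + 33*sqrt(2)*m^2/8 + 69*m^2/4 + 23*m/4 + 8*sqrt(2)*m + 3*sqrt(2)
(5) = 8*z^6 - 7*z^5 + z^4 + 6*z^3 + 3*z^2 + 3*z + 17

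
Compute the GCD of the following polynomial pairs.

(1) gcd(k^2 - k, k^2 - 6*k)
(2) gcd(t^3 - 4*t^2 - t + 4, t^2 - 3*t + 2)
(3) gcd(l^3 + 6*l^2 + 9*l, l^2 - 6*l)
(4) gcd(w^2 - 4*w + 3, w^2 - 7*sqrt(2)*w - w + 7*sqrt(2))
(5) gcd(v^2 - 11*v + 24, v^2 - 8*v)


(1) = k
(2) = gcd((t - 4)*(t - 1)*(t + 1), (t - 2)*(t - 1)) = t - 1
(3) = l
(4) = w - 1
(5) = v - 8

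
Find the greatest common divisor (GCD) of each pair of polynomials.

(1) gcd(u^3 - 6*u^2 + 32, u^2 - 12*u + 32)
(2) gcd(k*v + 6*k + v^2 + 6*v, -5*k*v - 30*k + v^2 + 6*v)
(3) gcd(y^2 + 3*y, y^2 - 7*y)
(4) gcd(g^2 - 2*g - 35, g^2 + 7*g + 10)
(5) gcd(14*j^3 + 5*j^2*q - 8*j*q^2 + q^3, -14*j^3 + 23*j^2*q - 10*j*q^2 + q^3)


(1) = u - 4
(2) = v + 6
(3) = gcd(y*(y + 3), y*(y - 7)) = y
(4) = g + 5
(5) = 14*j^2 - 9*j*q + q^2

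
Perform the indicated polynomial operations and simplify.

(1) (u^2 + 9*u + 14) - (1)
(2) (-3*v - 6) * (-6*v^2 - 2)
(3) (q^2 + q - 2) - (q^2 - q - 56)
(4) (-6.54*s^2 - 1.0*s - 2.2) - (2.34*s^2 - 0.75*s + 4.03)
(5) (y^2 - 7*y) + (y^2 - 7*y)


(1) = u^2 + 9*u + 13
(2) = 18*v^3 + 36*v^2 + 6*v + 12
(3) = 2*q + 54
(4) = -8.88*s^2 - 0.25*s - 6.23
(5) = 2*y^2 - 14*y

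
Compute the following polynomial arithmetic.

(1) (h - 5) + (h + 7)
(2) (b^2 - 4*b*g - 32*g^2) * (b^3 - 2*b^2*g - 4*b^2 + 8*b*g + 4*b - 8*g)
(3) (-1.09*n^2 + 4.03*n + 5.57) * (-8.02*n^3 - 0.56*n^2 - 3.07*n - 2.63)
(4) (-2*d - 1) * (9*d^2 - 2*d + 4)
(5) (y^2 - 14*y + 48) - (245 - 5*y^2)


(1) = 2*h + 2
(2) = b^5 - 6*b^4*g - 4*b^4 - 24*b^3*g^2 + 24*b^3*g + 4*b^3 + 64*b^2*g^3 + 96*b^2*g^2 - 24*b^2*g - 256*b*g^3 - 96*b*g^2 + 256*g^3
(3) = 8.7418*n^5 - 31.7102*n^4 - 43.5819*n^3 - 12.6246*n^2 - 27.6988*n - 14.6491
(4) = -18*d^3 - 5*d^2 - 6*d - 4
(5) = 6*y^2 - 14*y - 197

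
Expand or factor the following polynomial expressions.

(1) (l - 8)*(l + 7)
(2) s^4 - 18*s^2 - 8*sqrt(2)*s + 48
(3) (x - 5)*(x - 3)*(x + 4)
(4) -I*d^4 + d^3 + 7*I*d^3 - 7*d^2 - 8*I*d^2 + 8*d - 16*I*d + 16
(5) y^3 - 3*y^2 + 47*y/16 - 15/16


(1) = l^2 - l - 56
(2) = (s - 3*sqrt(2))*(s - sqrt(2))*(s + 2*sqrt(2))^2
(3) = x^3 - 4*x^2 - 17*x + 60
(4) = (d - 4)^2*(d + I)*(-I*d - I)
(5) = (y - 5/4)*(y - 1)*(y - 3/4)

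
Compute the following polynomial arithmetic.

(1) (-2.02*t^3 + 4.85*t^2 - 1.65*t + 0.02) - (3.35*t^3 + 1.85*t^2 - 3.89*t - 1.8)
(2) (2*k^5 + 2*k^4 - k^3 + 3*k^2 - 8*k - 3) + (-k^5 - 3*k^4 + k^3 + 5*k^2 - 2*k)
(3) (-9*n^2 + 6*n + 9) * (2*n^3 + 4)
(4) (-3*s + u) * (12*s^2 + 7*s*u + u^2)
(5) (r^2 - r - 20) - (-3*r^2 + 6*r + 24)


(1) = -5.37*t^3 + 3.0*t^2 + 2.24*t + 1.82
(2) = k^5 - k^4 + 8*k^2 - 10*k - 3
(3) = -18*n^5 + 12*n^4 + 18*n^3 - 36*n^2 + 24*n + 36
(4) = -36*s^3 - 9*s^2*u + 4*s*u^2 + u^3
(5) = 4*r^2 - 7*r - 44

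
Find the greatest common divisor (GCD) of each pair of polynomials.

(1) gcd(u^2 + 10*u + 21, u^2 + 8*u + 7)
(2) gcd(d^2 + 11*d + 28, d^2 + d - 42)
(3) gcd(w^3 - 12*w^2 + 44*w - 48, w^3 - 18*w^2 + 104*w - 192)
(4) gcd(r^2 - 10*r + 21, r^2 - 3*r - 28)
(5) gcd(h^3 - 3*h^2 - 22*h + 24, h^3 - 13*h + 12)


(1) = u + 7
(2) = d + 7
(3) = gcd((w - 6)*(w - 4)*(w - 2), (w - 8)*(w - 6)*(w - 4)) = w^2 - 10*w + 24
(4) = gcd((r - 7)*(r - 3), (r - 7)*(r + 4)) = r - 7
(5) = h^2 + 3*h - 4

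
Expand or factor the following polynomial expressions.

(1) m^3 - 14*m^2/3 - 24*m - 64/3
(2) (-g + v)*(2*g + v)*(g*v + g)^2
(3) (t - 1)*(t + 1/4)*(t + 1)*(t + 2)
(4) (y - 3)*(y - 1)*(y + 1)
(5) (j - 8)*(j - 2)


(1) = (m - 8)*(m + 4/3)*(m + 2)
(2) = -2*g^4*v^2 - 4*g^4*v - 2*g^4 + g^3*v^3 + 2*g^3*v^2 + g^3*v + g^2*v^4 + 2*g^2*v^3 + g^2*v^2
(3) = t^4 + 9*t^3/4 - t^2/2 - 9*t/4 - 1/2
(4) = y^3 - 3*y^2 - y + 3
(5) = j^2 - 10*j + 16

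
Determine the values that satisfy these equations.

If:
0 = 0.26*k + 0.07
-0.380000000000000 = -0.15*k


Then:
No Solution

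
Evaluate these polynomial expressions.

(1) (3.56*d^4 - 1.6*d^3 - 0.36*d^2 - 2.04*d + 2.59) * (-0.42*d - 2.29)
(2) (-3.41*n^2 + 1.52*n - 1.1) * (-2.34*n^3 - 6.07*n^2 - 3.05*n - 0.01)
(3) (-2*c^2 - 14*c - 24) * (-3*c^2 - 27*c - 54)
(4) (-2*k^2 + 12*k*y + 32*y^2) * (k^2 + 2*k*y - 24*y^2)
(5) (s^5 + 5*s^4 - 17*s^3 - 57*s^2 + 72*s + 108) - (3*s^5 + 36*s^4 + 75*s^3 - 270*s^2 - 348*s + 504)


(1) = -1.4952*d^5 - 7.4804*d^4 + 3.8152*d^3 + 1.6812*d^2 + 3.5838*d - 5.9311
(2) = 7.9794*n^5 + 17.1419*n^4 + 3.7481*n^3 + 2.0751*n^2 + 3.3398*n + 0.011
(3) = 6*c^4 + 96*c^3 + 558*c^2 + 1404*c + 1296
(4) = -2*k^4 + 8*k^3*y + 104*k^2*y^2 - 224*k*y^3 - 768*y^4
(5) = -2*s^5 - 31*s^4 - 92*s^3 + 213*s^2 + 420*s - 396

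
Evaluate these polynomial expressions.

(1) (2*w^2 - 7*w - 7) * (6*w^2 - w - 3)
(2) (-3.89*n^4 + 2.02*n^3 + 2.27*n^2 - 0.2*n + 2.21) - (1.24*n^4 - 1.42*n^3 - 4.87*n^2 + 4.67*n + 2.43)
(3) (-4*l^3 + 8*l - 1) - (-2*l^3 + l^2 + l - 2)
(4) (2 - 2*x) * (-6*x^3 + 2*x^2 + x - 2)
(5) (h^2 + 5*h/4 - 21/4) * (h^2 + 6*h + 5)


(1) = 12*w^4 - 44*w^3 - 41*w^2 + 28*w + 21
(2) = -5.13*n^4 + 3.44*n^3 + 7.14*n^2 - 4.87*n - 0.22
(3) = -2*l^3 - l^2 + 7*l + 1
(4) = 12*x^4 - 16*x^3 + 2*x^2 + 6*x - 4
(5) = h^4 + 29*h^3/4 + 29*h^2/4 - 101*h/4 - 105/4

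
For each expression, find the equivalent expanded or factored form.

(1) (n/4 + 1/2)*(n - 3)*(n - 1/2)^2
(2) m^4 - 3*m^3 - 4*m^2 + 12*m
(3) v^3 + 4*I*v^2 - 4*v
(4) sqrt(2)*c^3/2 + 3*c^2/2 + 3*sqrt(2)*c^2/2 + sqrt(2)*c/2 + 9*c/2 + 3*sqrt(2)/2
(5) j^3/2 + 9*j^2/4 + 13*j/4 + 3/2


(1) = n^4/4 - n^3/2 - 19*n^2/16 + 23*n/16 - 3/8
(2) = m*(m - 3)*(m - 2)*(m + 2)
(3) = v*(v + 2*I)^2
(4) = (c + 3)*(c + sqrt(2))*(sqrt(2)*c/2 + 1/2)
(5) = (j/2 + 1/2)*(j + 3/2)*(j + 2)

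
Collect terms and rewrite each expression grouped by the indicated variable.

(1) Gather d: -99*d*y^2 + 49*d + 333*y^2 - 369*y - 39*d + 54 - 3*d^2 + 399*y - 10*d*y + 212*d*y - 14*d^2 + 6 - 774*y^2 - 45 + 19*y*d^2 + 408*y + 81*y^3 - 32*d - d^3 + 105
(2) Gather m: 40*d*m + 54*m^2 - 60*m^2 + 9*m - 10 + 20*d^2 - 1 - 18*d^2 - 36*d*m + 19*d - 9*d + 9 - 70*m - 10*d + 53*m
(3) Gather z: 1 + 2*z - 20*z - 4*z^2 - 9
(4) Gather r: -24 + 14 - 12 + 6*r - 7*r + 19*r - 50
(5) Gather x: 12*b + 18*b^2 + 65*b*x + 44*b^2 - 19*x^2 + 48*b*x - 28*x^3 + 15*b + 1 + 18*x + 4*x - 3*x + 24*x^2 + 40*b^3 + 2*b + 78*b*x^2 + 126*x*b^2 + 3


(1) = -d^3 + d^2*(19*y - 17) + d*(-99*y^2 + 202*y - 22) + 81*y^3 - 441*y^2 + 438*y + 120
(2) = 2*d^2 - 6*m^2 + m*(4*d - 8) - 2
(3) = -4*z^2 - 18*z - 8
(4) = 18*r - 72
(5) = 40*b^3 + 62*b^2 + 29*b - 28*x^3 + x^2*(78*b + 5) + x*(126*b^2 + 113*b + 19) + 4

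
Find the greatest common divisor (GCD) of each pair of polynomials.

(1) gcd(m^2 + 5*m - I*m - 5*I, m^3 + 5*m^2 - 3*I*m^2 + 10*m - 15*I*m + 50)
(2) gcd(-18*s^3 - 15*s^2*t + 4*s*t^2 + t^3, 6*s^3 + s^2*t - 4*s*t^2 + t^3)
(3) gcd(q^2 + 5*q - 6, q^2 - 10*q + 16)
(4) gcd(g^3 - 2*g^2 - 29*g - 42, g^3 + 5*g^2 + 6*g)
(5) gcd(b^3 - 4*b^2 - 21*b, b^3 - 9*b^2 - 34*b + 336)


(1) = gcd((m + 5)*(m - I), (m + 5)*(m - 5*I)*(m + 2*I)) = m + 5
(2) = gcd((-3*s + t)*(s + t)*(6*s + t), (-3*s + t)*(-2*s + t)*(s + t)) = 3*s^2 + 2*s*t - t^2
(3) = 1
(4) = g^2 + 5*g + 6
(5) = gcd(b*(b - 7)*(b + 3), (b - 8)*(b - 7)*(b + 6)) = b - 7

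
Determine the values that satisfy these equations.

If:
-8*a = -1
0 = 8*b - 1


Then:
a = 1/8
b = 1/8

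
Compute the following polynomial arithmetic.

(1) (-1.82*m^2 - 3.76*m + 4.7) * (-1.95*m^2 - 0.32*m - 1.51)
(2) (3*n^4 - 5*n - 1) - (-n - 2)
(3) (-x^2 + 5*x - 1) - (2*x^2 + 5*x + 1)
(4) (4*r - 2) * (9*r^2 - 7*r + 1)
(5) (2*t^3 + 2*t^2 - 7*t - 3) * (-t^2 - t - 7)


(1) = 3.549*m^4 + 7.9144*m^3 - 5.2136*m^2 + 4.1736*m - 7.097
(2) = 3*n^4 - 4*n + 1
(3) = -3*x^2 - 2
(4) = 36*r^3 - 46*r^2 + 18*r - 2
(5) = -2*t^5 - 4*t^4 - 9*t^3 - 4*t^2 + 52*t + 21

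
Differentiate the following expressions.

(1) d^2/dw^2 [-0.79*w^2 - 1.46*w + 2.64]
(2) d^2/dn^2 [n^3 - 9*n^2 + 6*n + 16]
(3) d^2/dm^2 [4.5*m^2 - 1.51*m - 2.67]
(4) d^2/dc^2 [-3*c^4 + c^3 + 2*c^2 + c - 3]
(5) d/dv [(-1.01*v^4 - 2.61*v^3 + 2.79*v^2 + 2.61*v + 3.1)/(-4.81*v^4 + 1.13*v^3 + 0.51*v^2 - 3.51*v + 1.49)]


(1) = -1.58000000000000
(2) = 6*n - 18
(3) = 9.00000000000000
(4) = -36*c^2 + 6*c + 4
(5) = (-13.6954*v^6 + 25.8096*v^5 + 43.8138*v^4 + 66.048*v^3 - 33.2997*v^2 + 5.1522*v + 14.7699)/(23.1361*v^8 - 10.8706*v^7 - 3.6293*v^6 + 34.9188*v^5 - 22.0063*v^4 - 0.2128*v^3 + 13.8399*v^2 - 10.4598*v + 2.2201)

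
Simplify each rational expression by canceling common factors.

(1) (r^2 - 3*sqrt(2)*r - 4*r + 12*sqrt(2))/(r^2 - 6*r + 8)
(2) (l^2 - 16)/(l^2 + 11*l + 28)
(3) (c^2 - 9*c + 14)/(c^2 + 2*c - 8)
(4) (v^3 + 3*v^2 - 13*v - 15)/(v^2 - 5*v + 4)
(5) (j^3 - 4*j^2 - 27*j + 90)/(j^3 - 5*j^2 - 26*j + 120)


(1) = (r - 3*sqrt(2))/(r - 2)
(2) = (l - 4)/(l + 7)
(3) = (c - 7)/(c + 4)
(4) = (v^3 + 3*v^2 - 13*v - 15)/(v^2 - 5*v + 4)
(5) = (j - 3)/(j - 4)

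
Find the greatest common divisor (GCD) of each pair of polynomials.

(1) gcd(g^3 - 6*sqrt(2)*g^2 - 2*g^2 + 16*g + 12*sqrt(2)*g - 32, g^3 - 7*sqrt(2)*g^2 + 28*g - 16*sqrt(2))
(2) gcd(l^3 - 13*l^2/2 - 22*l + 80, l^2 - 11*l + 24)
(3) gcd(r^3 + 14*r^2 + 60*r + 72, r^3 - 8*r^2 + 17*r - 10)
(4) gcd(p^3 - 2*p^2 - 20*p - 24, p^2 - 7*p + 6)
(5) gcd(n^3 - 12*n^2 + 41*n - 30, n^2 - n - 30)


(1) = g^2 - 6*sqrt(2)*g + 16
(2) = l - 8
(3) = 1
(4) = p - 6
(5) = gcd((n - 6)*(n - 5)*(n - 1), (n - 6)*(n + 5)) = n - 6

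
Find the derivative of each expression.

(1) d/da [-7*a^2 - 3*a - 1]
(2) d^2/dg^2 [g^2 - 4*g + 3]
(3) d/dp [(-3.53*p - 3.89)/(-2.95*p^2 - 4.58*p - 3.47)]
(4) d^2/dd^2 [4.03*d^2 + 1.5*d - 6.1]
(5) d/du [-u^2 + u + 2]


(1) = -14*a - 3
(2) = 2
(3) = (10.4135*p^2 + 16.1674*p - (3.53*p + 3.89)*(5.9*p + 4.58) + 12.2491)/(2.95*p^2 + 4.58*p + 3.47)^2
(4) = 8.06000000000000
(5) = 1 - 2*u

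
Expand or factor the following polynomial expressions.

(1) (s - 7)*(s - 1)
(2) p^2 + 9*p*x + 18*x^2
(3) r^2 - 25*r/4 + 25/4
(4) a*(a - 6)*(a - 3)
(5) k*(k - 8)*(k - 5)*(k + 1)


(1) = s^2 - 8*s + 7
(2) = (p + 3*x)*(p + 6*x)
(3) = (r - 5)*(r - 5/4)
(4) = a^3 - 9*a^2 + 18*a
(5) = k^4 - 12*k^3 + 27*k^2 + 40*k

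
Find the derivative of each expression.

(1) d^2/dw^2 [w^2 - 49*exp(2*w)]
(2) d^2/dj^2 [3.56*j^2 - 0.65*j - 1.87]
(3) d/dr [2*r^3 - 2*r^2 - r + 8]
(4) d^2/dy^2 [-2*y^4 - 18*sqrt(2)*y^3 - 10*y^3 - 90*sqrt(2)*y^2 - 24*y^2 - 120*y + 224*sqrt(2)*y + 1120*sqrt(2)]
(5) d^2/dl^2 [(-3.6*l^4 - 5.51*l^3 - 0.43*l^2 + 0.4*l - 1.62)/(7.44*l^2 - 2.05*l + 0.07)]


(1) = 2 - 196*exp(2*w)
(2) = 7.12000000000000
(3) = 6*r^2 - 4*r - 1
(4) = -24*y^2 - 108*sqrt(2)*y - 60*y - 180*sqrt(2) - 48
(5) = (-398.54592*l^6 + 329.4432*l^5 - 102.02328*l^4 - 1.140574*l^3 - 532.160898*l^2 + 146.837526*l - 11.818122)/(411.830784*l^6 - 340.42464*l^5 + 105.424056*l^4 - 15.020965*l^3 + 0.991893*l^2 - 0.030135*l + 0.000343)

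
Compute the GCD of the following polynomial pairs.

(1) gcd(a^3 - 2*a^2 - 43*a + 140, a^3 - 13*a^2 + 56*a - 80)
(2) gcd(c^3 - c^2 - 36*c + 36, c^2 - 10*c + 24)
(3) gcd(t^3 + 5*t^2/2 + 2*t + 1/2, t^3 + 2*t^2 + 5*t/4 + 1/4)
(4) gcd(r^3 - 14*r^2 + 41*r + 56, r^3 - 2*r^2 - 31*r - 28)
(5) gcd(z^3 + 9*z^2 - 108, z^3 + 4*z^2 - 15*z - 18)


(1) = a^2 - 9*a + 20
(2) = gcd((c - 6)*(c - 1)*(c + 6), (c - 6)*(c - 4)) = c - 6
(3) = gcd((t + 1/2)*(t + 1)^2, (t + 1/2)^2*(t + 1)) = t^2 + 3*t/2 + 1/2
(4) = gcd((r - 8)*(r - 7)*(r + 1), (r - 7)*(r + 1)*(r + 4)) = r^2 - 6*r - 7
(5) = z^2 + 3*z - 18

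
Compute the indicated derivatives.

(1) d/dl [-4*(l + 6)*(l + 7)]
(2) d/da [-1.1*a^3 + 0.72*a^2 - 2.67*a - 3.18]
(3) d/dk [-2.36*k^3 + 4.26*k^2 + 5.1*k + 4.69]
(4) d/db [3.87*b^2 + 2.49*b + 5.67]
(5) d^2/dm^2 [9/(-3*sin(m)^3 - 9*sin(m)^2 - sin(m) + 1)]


(1) = -8*l - 52
(2) = -3.3*a^2 + 1.44*a - 2.67
(3) = -7.08*k^2 + 8.52*k + 5.1
(4) = 7.74*b + 2.49
(5) = 9*(81*sin(m)^6 + 297*sin(m)^5 + 222*sin(m)^4 - 378*sin(m)^3 - 467*sin(m)^2 - 71*sin(m) - 20)/(3*sin(m)^3 + 9*sin(m)^2 + sin(m) - 1)^3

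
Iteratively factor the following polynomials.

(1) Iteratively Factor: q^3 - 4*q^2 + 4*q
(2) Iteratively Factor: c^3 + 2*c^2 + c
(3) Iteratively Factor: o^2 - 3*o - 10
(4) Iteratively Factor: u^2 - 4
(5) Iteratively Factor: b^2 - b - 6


(1) = (q)*(q^2 - 4*q + 4) = q*(q - 2)*(q - 2)
(2) = (c)*(c^2 + 2*c + 1) = c*(c + 1)*(c + 1)
(3) = (o + 2)*(o - 5)
(4) = (u - 2)*(u + 2)
(5) = (b - 3)*(b + 2)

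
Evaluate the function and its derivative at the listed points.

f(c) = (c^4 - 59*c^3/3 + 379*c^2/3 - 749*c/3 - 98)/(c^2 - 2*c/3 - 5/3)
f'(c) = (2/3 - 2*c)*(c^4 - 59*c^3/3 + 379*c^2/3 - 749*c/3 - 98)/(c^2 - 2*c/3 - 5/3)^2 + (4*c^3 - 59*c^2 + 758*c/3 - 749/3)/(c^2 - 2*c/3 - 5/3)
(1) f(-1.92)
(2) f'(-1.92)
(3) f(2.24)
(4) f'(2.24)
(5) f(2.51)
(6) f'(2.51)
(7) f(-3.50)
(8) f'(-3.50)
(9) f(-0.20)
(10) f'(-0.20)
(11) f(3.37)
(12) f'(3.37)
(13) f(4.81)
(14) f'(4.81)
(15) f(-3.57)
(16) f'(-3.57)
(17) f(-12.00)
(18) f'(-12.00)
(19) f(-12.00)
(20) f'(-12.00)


(1) = 303.01
(2) = 116.67
(3) = -118.02
(4) = 277.38
(5) = -67.58
(6) = 125.09
(7) = 256.78
(8) = -4.62
(9) = 28.70
(10) = 182.13
(11) = -17.24
(12) = 25.47
(13) = -1.61
(14) = 3.29
(15) = 257.14
(16) = -5.81
(17) = 504.28
(18) = -41.58
(19) = 504.28
(20) = -41.58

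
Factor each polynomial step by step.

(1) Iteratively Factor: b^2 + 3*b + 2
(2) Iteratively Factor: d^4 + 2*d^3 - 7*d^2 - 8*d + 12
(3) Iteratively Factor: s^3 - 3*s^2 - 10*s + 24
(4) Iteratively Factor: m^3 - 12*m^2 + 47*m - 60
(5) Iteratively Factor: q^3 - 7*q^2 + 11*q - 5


(1) = (b + 1)*(b + 2)
(2) = (d + 2)*(d^3 - 7*d + 6) = (d - 1)*(d + 2)*(d^2 + d - 6) = (d - 1)*(d + 2)*(d + 3)*(d - 2)
(3) = (s + 3)*(s^2 - 6*s + 8) = (s - 4)*(s + 3)*(s - 2)
(4) = (m - 5)*(m^2 - 7*m + 12) = (m - 5)*(m - 4)*(m - 3)
(5) = (q - 1)*(q^2 - 6*q + 5) = (q - 5)*(q - 1)*(q - 1)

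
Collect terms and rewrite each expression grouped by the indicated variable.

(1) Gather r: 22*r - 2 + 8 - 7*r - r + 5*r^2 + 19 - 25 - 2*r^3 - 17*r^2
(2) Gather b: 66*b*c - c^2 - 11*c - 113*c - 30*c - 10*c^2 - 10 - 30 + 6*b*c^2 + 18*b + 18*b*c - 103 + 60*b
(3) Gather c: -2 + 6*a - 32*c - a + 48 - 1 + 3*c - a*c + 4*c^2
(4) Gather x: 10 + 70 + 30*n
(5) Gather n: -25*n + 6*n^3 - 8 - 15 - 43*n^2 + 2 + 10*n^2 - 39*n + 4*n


(1) = -2*r^3 - 12*r^2 + 14*r
(2) = b*(6*c^2 + 84*c + 78) - 11*c^2 - 154*c - 143
(3) = 5*a + 4*c^2 + c*(-a - 29) + 45
(4) = 30*n + 80
(5) = 6*n^3 - 33*n^2 - 60*n - 21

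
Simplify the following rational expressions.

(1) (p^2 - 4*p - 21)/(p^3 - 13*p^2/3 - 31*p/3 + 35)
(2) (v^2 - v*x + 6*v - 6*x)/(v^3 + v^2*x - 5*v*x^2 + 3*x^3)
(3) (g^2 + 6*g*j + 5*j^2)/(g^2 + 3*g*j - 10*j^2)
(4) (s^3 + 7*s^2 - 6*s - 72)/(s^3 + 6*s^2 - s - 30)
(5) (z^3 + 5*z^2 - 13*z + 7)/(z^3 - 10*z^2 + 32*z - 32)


(1) = (3*p - 21)/(3*p^2 - 22*p + 35)
(2) = (-v - 6)/(-v^2 - 2*v*x + 3*x^2)
(3) = (g + j)/(g - 2*j)
(4) = (s^3 + 7*s^2 - 6*s - 72)/(s^3 + 6*s^2 - s - 30)
(5) = (z^3 + 5*z^2 - 13*z + 7)/(z^3 - 10*z^2 + 32*z - 32)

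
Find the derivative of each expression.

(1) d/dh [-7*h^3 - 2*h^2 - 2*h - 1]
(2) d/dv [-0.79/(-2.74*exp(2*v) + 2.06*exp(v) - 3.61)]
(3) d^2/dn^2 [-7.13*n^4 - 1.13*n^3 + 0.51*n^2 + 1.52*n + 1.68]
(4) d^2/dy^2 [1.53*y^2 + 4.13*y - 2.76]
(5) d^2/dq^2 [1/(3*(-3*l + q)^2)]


(1) = -21*h^2 - 4*h - 2
(2) = (1.6274 - 4.3292*exp(v))*exp(v)/(2.74*exp(2*v) - 2.06*exp(v) + 3.61)^2
(3) = -85.56*n^2 - 6.78*n + 1.02
(4) = 3.06000000000000
(5) = 2/(3*l - q)^4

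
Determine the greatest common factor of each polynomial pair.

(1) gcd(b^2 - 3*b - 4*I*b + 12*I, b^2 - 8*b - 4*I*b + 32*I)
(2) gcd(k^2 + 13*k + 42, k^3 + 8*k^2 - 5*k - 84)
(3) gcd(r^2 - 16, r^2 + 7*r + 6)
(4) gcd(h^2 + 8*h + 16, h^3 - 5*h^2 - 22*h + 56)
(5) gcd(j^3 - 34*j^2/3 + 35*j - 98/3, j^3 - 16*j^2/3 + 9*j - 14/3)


(1) = gcd((b - 3)*(b - 4*I), (b - 8)*(b - 4*I)) = b - 4*I
(2) = k + 7
(3) = 1
(4) = h + 4
(5) = gcd((j - 7)*(j - 7/3)*(j - 2), (j - 7/3)*(j - 2)*(j - 1)) = j^2 - 13*j/3 + 14/3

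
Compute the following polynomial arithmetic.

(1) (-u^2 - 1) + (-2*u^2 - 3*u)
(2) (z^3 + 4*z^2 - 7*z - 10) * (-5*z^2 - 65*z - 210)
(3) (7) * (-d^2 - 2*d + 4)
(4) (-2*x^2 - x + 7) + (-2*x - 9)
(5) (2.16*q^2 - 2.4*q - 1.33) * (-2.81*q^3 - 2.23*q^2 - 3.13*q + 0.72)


(1) = -3*u^2 - 3*u - 1
(2) = -5*z^5 - 85*z^4 - 435*z^3 - 335*z^2 + 2120*z + 2100
(3) = -7*d^2 - 14*d + 28
(4) = -2*x^2 - 3*x - 2
(5) = -6.0696*q^5 + 1.9272*q^4 + 2.3285*q^3 + 12.0331*q^2 + 2.4349*q - 0.9576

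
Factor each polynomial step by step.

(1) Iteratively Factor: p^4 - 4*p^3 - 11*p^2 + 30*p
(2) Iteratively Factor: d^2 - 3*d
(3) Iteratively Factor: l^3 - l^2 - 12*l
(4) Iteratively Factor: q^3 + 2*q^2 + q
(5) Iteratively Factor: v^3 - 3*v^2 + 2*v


(1) = (p + 3)*(p^3 - 7*p^2 + 10*p) = p*(p + 3)*(p^2 - 7*p + 10) = p*(p - 5)*(p + 3)*(p - 2)
(2) = (d - 3)*(d)
(3) = (l + 3)*(l^2 - 4*l) = l*(l + 3)*(l - 4)
(4) = (q + 1)*(q^2 + q) = (q + 1)^2*(q)
(5) = (v)*(v^2 - 3*v + 2) = v*(v - 1)*(v - 2)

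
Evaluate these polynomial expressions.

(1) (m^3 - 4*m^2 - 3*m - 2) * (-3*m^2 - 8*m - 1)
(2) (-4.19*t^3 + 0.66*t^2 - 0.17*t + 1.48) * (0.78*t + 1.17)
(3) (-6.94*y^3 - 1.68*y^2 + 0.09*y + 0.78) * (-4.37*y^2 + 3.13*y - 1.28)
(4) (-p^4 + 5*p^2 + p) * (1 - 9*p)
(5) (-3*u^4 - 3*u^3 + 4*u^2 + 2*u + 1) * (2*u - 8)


(1) = -3*m^5 + 4*m^4 + 40*m^3 + 34*m^2 + 19*m + 2
(2) = -3.2682*t^4 - 4.3875*t^3 + 0.6396*t^2 + 0.9555*t + 1.7316
(3) = 30.3278*y^5 - 14.3806*y^4 + 3.2315*y^3 - 0.9765*y^2 + 2.3262*y - 0.9984
(4) = 9*p^5 - p^4 - 45*p^3 - 4*p^2 + p
(5) = -6*u^5 + 18*u^4 + 32*u^3 - 28*u^2 - 14*u - 8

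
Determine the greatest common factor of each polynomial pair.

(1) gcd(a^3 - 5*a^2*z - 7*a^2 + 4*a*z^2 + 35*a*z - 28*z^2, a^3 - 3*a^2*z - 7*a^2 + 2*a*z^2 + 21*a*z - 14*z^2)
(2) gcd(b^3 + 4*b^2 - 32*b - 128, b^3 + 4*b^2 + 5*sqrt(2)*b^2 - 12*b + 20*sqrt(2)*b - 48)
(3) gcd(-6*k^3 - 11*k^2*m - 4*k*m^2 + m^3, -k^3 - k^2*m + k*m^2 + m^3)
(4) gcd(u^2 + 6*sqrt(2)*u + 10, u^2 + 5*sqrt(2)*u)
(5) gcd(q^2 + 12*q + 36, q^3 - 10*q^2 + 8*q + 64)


(1) = gcd((a - 7)*(a - 4*z)*(a - z), (a - 7)*(a - 2*z)*(a - z)) = -a^2 + a*z + 7*a - 7*z
(2) = gcd((b + 4)*(b - 4*sqrt(2))*(b + 4*sqrt(2)), (b + 4)*(b - sqrt(2))*(b + 6*sqrt(2))) = b + 4
(3) = k^2 + 2*k*m + m^2
(4) = gcd((u + sqrt(2))*(u + 5*sqrt(2)), u*(u + 5*sqrt(2))) = u + 5*sqrt(2)
(5) = 1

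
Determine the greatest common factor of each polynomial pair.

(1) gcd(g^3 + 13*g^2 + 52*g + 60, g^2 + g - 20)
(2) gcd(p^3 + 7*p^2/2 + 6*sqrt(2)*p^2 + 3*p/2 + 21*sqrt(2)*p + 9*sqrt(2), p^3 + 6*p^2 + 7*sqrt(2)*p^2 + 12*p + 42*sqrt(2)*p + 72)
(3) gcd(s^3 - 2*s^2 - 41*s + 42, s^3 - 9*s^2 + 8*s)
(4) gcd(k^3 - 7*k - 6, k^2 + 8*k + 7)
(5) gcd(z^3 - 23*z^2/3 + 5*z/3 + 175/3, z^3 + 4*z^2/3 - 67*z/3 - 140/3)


(1) = g + 5
(2) = p + 6*sqrt(2)
(3) = s - 1
(4) = gcd((k - 3)*(k + 1)*(k + 2), (k + 1)*(k + 7)) = k + 1
(5) = z^2 - 8*z/3 - 35/3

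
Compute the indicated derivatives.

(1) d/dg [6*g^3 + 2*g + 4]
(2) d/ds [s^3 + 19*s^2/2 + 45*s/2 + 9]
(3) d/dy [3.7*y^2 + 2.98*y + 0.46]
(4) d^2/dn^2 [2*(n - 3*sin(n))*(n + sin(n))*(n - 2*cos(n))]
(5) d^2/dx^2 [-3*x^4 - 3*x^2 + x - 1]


(1) = 18*g^2 + 2
(2) = 3*s^2 + 19*s + 45/2
(3) = 7.4*y + 2.98
(4) = 4*sqrt(2)*n^2*sin(n + pi/4) - 16*n*sin(2*n) - 12*n*cos(2*n) - 16*sqrt(2)*n*cos(n + pi/4) + 12*n - 8*sin(n) - 12*sin(2*n) - 11*cos(n) + 16*cos(2*n) + 27*cos(3*n)
(5) = -36*x^2 - 6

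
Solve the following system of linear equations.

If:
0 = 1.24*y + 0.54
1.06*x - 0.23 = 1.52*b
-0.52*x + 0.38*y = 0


Then:
b = -0.37
x = -0.32
y = -0.44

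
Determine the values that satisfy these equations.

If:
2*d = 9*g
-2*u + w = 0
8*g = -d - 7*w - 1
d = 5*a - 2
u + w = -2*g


Then:
a = 11/95
d = -27/19
g = -6/19
u = 4/19
w = 8/19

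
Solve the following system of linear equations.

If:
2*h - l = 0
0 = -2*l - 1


Then:
h = -1/4
l = -1/2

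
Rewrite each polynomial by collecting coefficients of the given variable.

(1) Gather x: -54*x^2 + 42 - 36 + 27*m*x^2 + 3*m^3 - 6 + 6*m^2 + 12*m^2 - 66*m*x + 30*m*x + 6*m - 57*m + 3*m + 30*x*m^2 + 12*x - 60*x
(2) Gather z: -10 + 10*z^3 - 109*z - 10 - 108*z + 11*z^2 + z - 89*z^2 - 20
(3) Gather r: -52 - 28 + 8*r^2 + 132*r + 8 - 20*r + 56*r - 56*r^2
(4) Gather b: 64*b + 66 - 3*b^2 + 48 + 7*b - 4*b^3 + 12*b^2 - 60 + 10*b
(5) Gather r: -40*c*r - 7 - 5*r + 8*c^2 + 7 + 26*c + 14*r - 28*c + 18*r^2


(1) = 3*m^3 + 18*m^2 - 48*m + x^2*(27*m - 54) + x*(30*m^2 - 36*m - 48)
(2) = 10*z^3 - 78*z^2 - 216*z - 40
(3) = -48*r^2 + 168*r - 72
(4) = -4*b^3 + 9*b^2 + 81*b + 54
(5) = 8*c^2 - 2*c + 18*r^2 + r*(9 - 40*c)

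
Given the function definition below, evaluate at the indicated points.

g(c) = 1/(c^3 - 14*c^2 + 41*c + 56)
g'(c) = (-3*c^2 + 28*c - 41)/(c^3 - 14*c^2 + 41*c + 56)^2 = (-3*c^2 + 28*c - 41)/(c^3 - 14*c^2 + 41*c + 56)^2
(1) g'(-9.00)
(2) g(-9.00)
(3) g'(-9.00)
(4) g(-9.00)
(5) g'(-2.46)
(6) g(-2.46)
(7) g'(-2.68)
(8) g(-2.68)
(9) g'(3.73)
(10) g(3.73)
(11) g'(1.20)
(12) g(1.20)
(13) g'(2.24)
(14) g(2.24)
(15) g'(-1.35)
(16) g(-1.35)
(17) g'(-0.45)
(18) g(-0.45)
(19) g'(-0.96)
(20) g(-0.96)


(1) = -0.00
(2) = -0.00
(3) = -0.00
(4) = -0.00
(5) = -0.01
(6) = -0.01
(7) = -0.00
(8) = -0.01
(9) = 0.00
(10) = 0.02
(11) = -0.00
(12) = 0.01
(13) = 0.00
(14) = 0.01
(15) = -0.11
(16) = -0.04
(17) = -0.05
(18) = 0.03
(19) = -8.68
(20) = 0.35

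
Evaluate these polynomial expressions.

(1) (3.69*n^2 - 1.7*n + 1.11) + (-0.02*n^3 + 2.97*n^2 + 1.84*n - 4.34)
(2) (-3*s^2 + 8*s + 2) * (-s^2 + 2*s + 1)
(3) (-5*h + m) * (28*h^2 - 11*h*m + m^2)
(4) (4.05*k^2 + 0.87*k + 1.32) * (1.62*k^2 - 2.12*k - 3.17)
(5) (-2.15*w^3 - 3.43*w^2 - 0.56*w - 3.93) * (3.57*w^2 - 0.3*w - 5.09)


(1) = -0.02*n^3 + 6.66*n^2 + 0.14*n - 3.23
(2) = 3*s^4 - 14*s^3 + 11*s^2 + 12*s + 2
(3) = -140*h^3 + 83*h^2*m - 16*h*m^2 + m^3
(4) = 6.561*k^4 - 7.1766*k^3 - 12.5445*k^2 - 5.5563*k - 4.1844
(5) = -7.6755*w^5 - 11.6001*w^4 + 9.9733*w^3 + 3.5966*w^2 + 4.0294*w + 20.0037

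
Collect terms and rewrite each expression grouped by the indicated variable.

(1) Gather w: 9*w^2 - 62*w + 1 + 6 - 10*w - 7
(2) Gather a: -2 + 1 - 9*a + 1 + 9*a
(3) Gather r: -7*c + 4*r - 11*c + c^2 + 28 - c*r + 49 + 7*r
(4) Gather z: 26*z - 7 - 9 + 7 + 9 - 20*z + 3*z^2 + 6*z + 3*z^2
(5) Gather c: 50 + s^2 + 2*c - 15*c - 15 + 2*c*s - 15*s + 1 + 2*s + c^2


(1) = 9*w^2 - 72*w
(2) = 0
(3) = c^2 - 18*c + r*(11 - c) + 77
(4) = 6*z^2 + 12*z
(5) = c^2 + c*(2*s - 13) + s^2 - 13*s + 36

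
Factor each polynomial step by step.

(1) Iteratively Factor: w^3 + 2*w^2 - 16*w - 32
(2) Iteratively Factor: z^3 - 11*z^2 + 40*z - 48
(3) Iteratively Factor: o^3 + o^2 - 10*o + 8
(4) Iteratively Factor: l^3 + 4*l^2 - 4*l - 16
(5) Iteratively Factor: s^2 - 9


(1) = (w + 2)*(w^2 - 16) = (w + 2)*(w + 4)*(w - 4)
(2) = (z - 4)*(z^2 - 7*z + 12) = (z - 4)^2*(z - 3)
(3) = (o - 1)*(o^2 + 2*o - 8) = (o - 2)*(o - 1)*(o + 4)
(4) = (l + 2)*(l^2 + 2*l - 8) = (l + 2)*(l + 4)*(l - 2)
(5) = (s + 3)*(s - 3)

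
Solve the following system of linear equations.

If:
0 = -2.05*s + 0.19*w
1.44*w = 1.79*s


Then:
s = 0.00
w = 0.00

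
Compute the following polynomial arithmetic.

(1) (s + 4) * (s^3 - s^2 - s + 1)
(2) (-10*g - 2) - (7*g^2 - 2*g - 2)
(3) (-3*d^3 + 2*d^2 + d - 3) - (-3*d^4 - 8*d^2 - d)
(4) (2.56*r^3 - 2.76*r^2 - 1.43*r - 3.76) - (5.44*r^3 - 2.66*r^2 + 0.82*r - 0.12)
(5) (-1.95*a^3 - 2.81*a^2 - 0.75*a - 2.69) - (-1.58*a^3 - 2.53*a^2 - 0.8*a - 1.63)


(1) = s^4 + 3*s^3 - 5*s^2 - 3*s + 4
(2) = -7*g^2 - 8*g
(3) = 3*d^4 - 3*d^3 + 10*d^2 + 2*d - 3
(4) = -2.88*r^3 - 0.1*r^2 - 2.25*r - 3.64
(5) = -0.37*a^3 - 0.28*a^2 + 0.05*a - 1.06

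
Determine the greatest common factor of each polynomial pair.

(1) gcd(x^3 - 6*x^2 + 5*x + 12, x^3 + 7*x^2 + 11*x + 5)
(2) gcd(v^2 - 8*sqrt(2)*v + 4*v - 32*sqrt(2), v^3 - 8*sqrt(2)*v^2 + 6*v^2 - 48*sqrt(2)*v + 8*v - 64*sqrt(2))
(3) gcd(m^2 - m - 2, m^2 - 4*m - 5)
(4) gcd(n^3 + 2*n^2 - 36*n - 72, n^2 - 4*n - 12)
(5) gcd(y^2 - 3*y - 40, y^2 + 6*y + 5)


(1) = x + 1
(2) = gcd((v + 4)*(v - 8*sqrt(2)), (v + 2)*(v + 4)*(v - 8*sqrt(2))) = v^2 + v*(4 - 8*sqrt(2)) - 32*sqrt(2)
(3) = gcd((m - 2)*(m + 1), (m - 5)*(m + 1)) = m + 1
(4) = n^2 - 4*n - 12
(5) = gcd((y - 8)*(y + 5), (y + 1)*(y + 5)) = y + 5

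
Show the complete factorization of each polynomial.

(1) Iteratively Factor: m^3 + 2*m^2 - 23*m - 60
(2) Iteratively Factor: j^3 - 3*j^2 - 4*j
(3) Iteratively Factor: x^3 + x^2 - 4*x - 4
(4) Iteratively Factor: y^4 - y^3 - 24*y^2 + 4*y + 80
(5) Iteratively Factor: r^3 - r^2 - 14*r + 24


(1) = (m + 4)*(m^2 - 2*m - 15) = (m - 5)*(m + 4)*(m + 3)
(2) = (j + 1)*(j^2 - 4*j) = (j - 4)*(j + 1)*(j)
(3) = (x - 2)*(x^2 + 3*x + 2) = (x - 2)*(x + 1)*(x + 2)
(4) = (y + 2)*(y^3 - 3*y^2 - 18*y + 40) = (y - 2)*(y + 2)*(y^2 - y - 20) = (y - 2)*(y + 2)*(y + 4)*(y - 5)
(5) = (r + 4)*(r^2 - 5*r + 6) = (r - 3)*(r + 4)*(r - 2)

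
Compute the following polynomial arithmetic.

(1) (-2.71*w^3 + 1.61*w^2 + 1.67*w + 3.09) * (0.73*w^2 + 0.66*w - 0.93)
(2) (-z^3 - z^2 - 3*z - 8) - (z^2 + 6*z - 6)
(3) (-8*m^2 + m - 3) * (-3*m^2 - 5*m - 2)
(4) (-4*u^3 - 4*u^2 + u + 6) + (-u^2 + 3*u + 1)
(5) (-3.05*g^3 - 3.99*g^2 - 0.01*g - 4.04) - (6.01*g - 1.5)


(1) = -1.9783*w^5 - 0.6133*w^4 + 4.802*w^3 + 1.8606*w^2 + 0.4863*w - 2.8737
(2) = -z^3 - 2*z^2 - 9*z - 2
(3) = 24*m^4 + 37*m^3 + 20*m^2 + 13*m + 6
(4) = -4*u^3 - 5*u^2 + 4*u + 7
(5) = -3.05*g^3 - 3.99*g^2 - 6.02*g - 2.54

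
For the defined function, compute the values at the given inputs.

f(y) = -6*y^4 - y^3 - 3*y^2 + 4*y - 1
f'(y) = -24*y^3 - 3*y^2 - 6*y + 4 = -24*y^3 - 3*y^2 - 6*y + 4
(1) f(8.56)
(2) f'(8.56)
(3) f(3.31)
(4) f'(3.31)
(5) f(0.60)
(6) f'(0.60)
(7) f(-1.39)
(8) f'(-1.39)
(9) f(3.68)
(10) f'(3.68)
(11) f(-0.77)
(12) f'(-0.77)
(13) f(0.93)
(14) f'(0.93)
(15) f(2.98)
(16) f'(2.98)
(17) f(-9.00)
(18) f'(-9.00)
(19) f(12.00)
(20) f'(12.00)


(1) = -33027.93
(2) = -15320.51
(3) = -777.11
(4) = -919.08
(5) = -0.67
(6) = -5.86
(7) = -32.07
(8) = 71.00
(9) = -1177.12
(10) = -1254.77
(11) = -7.51
(12) = 17.80
(13) = -5.17
(14) = -23.48
(15) = -515.35
(16) = -675.65
(17) = -38917.00
(18) = 17311.00
(19) = -126529.00
(20) = -41972.00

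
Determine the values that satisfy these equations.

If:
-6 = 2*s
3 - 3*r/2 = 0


Then:
r = 2
s = -3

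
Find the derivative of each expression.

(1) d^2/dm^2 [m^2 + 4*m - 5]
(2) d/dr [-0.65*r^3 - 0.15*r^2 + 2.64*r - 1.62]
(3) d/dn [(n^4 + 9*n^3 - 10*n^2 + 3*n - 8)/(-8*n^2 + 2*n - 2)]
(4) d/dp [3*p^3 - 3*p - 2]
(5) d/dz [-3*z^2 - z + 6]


(1) = 2
(2) = -1.95*r^2 - 0.3*r + 2.64
(3) = (-8*n^5 - 33*n^4 + 14*n^3 - 25*n^2 - 44*n + 5)/(2*(16*n^4 - 8*n^3 + 9*n^2 - 2*n + 1))
(4) = 9*p^2 - 3
(5) = -6*z - 1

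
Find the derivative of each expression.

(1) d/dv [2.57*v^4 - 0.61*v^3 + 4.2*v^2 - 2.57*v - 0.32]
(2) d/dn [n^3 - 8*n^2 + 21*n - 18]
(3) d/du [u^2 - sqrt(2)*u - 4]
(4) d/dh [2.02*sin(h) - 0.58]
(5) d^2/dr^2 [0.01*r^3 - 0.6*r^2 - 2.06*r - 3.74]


(1) = 10.28*v^3 - 1.83*v^2 + 8.4*v - 2.57
(2) = 3*n^2 - 16*n + 21
(3) = 2*u - sqrt(2)
(4) = 2.02*cos(h)
(5) = 0.06*r - 1.2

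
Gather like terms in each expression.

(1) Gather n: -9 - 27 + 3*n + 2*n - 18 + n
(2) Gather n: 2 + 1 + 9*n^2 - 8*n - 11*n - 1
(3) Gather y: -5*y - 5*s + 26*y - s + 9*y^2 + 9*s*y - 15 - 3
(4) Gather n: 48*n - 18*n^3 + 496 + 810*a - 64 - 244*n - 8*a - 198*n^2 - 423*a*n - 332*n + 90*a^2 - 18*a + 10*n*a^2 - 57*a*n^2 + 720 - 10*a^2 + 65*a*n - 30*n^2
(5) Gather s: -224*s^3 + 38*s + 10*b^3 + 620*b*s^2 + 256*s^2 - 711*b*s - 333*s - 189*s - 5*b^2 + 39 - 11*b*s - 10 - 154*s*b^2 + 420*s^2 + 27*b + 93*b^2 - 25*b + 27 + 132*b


(1) = 6*n - 54
(2) = 9*n^2 - 19*n + 2
(3) = -6*s + 9*y^2 + y*(9*s + 21) - 18
(4) = 80*a^2 + 784*a - 18*n^3 + n^2*(-57*a - 228) + n*(10*a^2 - 358*a - 528) + 1152
(5) = 10*b^3 + 88*b^2 + 134*b - 224*s^3 + s^2*(620*b + 676) + s*(-154*b^2 - 722*b - 484) + 56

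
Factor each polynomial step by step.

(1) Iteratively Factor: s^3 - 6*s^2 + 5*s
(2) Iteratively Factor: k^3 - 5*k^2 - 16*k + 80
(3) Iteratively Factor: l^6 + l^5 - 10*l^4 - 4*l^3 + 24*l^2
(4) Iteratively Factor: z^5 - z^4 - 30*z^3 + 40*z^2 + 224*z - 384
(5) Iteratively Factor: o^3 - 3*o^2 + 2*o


(1) = (s)*(s^2 - 6*s + 5) = s*(s - 5)*(s - 1)
(2) = (k + 4)*(k^2 - 9*k + 20) = (k - 4)*(k + 4)*(k - 5)
(3) = (l)*(l^5 + l^4 - 10*l^3 - 4*l^2 + 24*l) = l*(l - 2)*(l^4 + 3*l^3 - 4*l^2 - 12*l) = l*(l - 2)*(l + 2)*(l^3 + l^2 - 6*l) = l^2*(l - 2)*(l + 2)*(l^2 + l - 6) = l^2*(l - 2)^2*(l + 2)*(l + 3)
(4) = (z - 3)*(z^4 + 2*z^3 - 24*z^2 - 32*z + 128) = (z - 3)*(z + 4)*(z^3 - 2*z^2 - 16*z + 32) = (z - 4)*(z - 3)*(z + 4)*(z^2 + 2*z - 8) = (z - 4)*(z - 3)*(z - 2)*(z + 4)*(z + 4)
(5) = (o)*(o^2 - 3*o + 2) = o*(o - 2)*(o - 1)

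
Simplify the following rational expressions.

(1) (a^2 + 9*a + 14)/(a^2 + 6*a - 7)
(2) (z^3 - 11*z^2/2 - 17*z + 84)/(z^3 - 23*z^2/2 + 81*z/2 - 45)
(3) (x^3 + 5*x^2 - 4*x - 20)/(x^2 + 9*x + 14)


(1) = (a + 2)/(a - 1)
(2) = (2*z^2 + z - 28)/(2*z^2 - 11*z + 15)
(3) = (x^2 + 3*x - 10)/(x + 7)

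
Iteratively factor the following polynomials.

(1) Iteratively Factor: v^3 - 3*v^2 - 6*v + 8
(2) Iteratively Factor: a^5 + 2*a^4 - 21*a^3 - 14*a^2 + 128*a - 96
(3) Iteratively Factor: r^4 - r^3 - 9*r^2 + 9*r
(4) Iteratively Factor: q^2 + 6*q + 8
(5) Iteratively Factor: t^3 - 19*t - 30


(1) = (v + 2)*(v^2 - 5*v + 4) = (v - 4)*(v + 2)*(v - 1)
(2) = (a + 4)*(a^4 - 2*a^3 - 13*a^2 + 38*a - 24) = (a + 4)^2*(a^3 - 6*a^2 + 11*a - 6) = (a - 2)*(a + 4)^2*(a^2 - 4*a + 3) = (a - 3)*(a - 2)*(a + 4)^2*(a - 1)
(3) = (r - 1)*(r^3 - 9*r) = r*(r - 1)*(r^2 - 9) = r*(r - 1)*(r + 3)*(r - 3)
(4) = (q + 2)*(q + 4)
(5) = (t + 3)*(t^2 - 3*t - 10) = (t + 2)*(t + 3)*(t - 5)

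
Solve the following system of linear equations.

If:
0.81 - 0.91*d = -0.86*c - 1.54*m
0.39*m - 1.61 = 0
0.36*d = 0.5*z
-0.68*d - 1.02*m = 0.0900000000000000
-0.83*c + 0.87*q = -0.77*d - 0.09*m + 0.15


Then:
c = -15.03
d = -6.32
m = 4.13
q = -8.99
z = -4.55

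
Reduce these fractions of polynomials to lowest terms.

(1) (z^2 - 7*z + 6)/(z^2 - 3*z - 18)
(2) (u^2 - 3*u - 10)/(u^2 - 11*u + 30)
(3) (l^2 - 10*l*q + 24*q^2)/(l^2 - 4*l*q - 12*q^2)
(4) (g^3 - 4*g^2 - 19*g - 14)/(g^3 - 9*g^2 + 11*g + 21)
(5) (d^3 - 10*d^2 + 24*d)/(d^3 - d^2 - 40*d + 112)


(1) = (z - 1)/(z + 3)
(2) = (u + 2)/(u - 6)
(3) = (l - 4*q)/(l + 2*q)
(4) = (g + 2)/(g - 3)
(5) = (d^2 - 6*d)/(d^2 + 3*d - 28)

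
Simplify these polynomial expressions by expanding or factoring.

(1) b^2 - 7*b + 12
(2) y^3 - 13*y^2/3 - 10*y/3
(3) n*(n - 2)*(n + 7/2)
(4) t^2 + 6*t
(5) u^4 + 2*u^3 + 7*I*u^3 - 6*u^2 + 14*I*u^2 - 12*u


(1) = (b - 4)*(b - 3)
(2) = y*(y - 5)*(y + 2/3)
(3) = n^3 + 3*n^2/2 - 7*n
(4) = t*(t + 6)
(5) = u*(u + 2)*(u + I)*(u + 6*I)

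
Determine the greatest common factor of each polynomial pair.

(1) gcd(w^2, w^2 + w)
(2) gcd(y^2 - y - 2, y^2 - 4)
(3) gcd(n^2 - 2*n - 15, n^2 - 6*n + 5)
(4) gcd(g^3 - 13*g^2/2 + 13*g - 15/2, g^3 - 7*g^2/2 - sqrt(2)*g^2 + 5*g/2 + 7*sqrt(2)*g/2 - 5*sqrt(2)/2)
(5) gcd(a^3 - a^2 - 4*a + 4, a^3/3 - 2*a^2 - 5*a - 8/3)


(1) = gcd(w^2, w*(w + 1)) = w
(2) = y - 2
(3) = gcd((n - 5)*(n + 3), (n - 5)*(n - 1)) = n - 5
(4) = g^2 - 7*g/2 + 5/2
(5) = 1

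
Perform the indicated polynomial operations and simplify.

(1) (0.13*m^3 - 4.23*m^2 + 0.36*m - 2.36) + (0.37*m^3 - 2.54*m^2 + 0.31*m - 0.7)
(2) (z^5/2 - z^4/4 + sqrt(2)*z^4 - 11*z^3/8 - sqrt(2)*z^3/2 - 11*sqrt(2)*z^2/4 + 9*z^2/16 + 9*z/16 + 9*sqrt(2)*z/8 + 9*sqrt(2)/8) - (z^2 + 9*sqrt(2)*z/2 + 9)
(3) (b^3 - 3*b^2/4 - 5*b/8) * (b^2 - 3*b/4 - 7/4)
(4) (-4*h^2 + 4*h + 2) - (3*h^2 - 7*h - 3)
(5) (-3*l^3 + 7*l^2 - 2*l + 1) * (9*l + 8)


(1) = 0.5*m^3 - 6.77*m^2 + 0.67*m - 3.06
(2) = z^5/2 - z^4/4 + sqrt(2)*z^4 - 11*z^3/8 - sqrt(2)*z^3/2 - 11*sqrt(2)*z^2/4 - 7*z^2/16 - 27*sqrt(2)*z/8 + 9*z/16 - 9 + 9*sqrt(2)/8
(3) = b^5 - 3*b^4/2 - 29*b^3/16 + 57*b^2/32 + 35*b/32
(4) = -7*h^2 + 11*h + 5
(5) = -27*l^4 + 39*l^3 + 38*l^2 - 7*l + 8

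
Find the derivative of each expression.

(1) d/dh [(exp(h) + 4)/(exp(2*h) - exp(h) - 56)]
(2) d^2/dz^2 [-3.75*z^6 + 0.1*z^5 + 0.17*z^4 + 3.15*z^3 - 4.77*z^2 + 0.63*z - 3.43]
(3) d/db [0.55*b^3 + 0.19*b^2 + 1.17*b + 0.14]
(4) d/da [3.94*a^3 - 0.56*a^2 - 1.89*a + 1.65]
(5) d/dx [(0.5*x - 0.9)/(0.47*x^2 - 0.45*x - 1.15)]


(1) = (-(exp(h) + 4)*(2*exp(h) - 1) + exp(2*h) - exp(h) - 56)*exp(h)/(-exp(2*h) + exp(h) + 56)^2
(2) = -112.5*z^4 + 2.0*z^3 + 2.04*z^2 + 18.9*z - 9.54
(3) = 1.65*b^2 + 0.38*b + 1.17
(4) = 11.82*a^2 - 1.12*a - 1.89
(5) = (-0.235*x^2 + 0.846*x - 0.98)/(0.2209*x^4 - 0.423*x^3 - 0.8785*x^2 + 1.035*x + 1.3225)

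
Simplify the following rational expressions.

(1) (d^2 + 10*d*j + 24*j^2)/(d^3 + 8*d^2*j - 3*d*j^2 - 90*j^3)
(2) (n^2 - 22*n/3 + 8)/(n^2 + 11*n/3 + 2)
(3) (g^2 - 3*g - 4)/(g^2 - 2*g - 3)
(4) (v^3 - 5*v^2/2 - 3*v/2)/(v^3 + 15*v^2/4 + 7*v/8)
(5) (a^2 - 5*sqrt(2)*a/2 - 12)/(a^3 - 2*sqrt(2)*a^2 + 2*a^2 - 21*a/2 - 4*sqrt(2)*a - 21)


(1) = (d + 4*j)/(d^2 + 2*d*j - 15*j^2)
(2) = (3*n^2 - 22*n + 24)/(3*n^2 + 11*n + 6)
(3) = (g - 4)/(g - 3)
(4) = (8*v^2 - 20*v - 12)/(8*v^2 + 30*v + 7)
(5) = (4*a - 16*sqrt(2))/(4*a^2 + a*(8 - 14*sqrt(2)) - 28*sqrt(2))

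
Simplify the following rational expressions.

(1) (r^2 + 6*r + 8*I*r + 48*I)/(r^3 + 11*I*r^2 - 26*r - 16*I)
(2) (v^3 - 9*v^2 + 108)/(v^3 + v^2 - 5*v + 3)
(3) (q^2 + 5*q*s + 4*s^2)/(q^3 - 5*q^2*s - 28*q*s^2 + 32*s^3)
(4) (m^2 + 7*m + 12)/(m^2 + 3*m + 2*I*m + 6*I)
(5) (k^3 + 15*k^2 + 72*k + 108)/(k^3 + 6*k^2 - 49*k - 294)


(1) = (r + 6)/(r^2 + 3*I*r - 2)
(2) = (v^2 - 12*v + 36)/(v^2 - 2*v + 1)
(3) = (q + s)/(q^2 - 9*q*s + 8*s^2)
(4) = (m + 4)/(m + 2*I)
(5) = (k^2 + 9*k + 18)/(k^2 - 49)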